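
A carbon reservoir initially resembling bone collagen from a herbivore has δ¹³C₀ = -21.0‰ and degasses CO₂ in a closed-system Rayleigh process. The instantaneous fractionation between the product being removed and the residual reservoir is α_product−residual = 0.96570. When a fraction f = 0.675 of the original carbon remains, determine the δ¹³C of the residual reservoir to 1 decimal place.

-7.7‰

Rayleigh residual: δ_res = (δ₀ + 1000)·f^(α−1) − 1000
α − 1 = -0.03430
f^(α−1) = 0.675^(-0.03430) = 1.013573
δ_res = (-21.0 + 1000) × 1.013573 − 1000 = 992.288 − 1000 = -7.71‰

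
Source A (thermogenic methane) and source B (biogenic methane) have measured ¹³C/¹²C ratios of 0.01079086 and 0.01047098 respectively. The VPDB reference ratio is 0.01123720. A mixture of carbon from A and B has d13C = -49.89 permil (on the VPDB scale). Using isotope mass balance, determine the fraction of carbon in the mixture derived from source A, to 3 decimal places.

0.643

δ_A = (0.01079086/0.01123720 − 1)×1000 = (0.960280 − 1)×1000 = -39.720 permil
δ_B = (0.01047098/0.01123720 − 1)×1000 = (0.931814 − 1)×1000 = -68.186 permil
f_A = (δ_mix − δ_B)/(δ_A − δ_B) = (-49.89 − (-68.186))/(-39.720 − (-68.186))
f_A = 18.296 / 28.466 = 0.6427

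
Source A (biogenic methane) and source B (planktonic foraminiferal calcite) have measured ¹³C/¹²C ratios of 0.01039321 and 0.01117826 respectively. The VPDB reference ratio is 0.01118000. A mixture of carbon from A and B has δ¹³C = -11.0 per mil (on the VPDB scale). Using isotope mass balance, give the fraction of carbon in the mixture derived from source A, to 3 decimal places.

0.154

δ_A = (0.01039321/0.01118000 − 1)×1000 = (0.929625 − 1)×1000 = -70.375 per mil
δ_B = (0.01117826/0.01118000 − 1)×1000 = (0.999844 − 1)×1000 = -0.156 per mil
f_A = (δ_mix − δ_B)/(δ_A − δ_B) = (-11.0 − (-0.156))/(-70.375 − (-0.156))
f_A = -10.844 / -70.219 = 0.1544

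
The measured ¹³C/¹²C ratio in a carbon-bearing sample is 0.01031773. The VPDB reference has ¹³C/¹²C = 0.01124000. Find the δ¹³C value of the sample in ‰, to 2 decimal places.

-82.05‰

δ¹³C = (R_sample / R_standard − 1) × 1000
R_sample / R_standard = 0.01031773 / 0.01124000 = 0.917948
δ¹³C = (0.917948 − 1) × 1000 = -82.052‰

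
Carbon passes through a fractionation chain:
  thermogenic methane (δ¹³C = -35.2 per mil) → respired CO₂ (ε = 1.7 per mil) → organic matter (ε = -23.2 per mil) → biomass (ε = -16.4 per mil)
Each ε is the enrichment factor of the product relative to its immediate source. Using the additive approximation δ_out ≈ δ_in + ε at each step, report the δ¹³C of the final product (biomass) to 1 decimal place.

-73.1 per mil

step 1: δ ≈ -35.2 + (1.7) = -33.5 per mil
step 2: δ ≈ -33.5 + (-23.2) = -56.7 per mil
step 3: δ ≈ -56.7 + (-16.4) = -73.1 per mil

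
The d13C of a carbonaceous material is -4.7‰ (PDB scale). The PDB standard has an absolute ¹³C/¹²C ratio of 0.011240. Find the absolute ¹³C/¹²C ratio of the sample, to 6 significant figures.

0.0111872

R_sample = R_standard × (d13C/1000 + 1)
R_sample = 0.011240 × (-4.7/1000 + 1) = 0.011240 × 0.995300
R_sample = 0.0111872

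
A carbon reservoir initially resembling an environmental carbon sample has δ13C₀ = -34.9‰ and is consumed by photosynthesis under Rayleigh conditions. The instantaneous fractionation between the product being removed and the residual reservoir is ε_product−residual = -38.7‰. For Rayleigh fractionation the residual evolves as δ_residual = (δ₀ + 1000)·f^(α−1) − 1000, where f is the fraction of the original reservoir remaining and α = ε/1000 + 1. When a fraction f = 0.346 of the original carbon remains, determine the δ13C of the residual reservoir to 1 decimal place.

Rayleigh residual: δ_res = (δ₀ + 1000)·f^(α−1) − 1000
α = ε/1000 + 1 = 0.96130, so α − 1 = -0.03870
f^(α−1) = 0.346^(-0.03870) = 1.041928
δ_res = (-34.9 + 1000) × 1.041928 − 1000 = 1005.565 − 1000 = 5.56‰

5.6‰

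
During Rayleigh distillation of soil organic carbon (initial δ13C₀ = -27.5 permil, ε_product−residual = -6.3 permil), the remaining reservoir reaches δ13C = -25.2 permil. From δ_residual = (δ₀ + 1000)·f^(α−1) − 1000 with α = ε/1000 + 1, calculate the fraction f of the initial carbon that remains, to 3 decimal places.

α − 1 = ε/1000 = -0.0063
(δ_res + 1000)/(δ₀ + 1000) = (-25.2 + 1000)/(-27.5 + 1000) = 974.8/972.5 = 1.002365
f = 1.002365^(1/-0.0063) = exp(ln(1.002365)/-0.0063) = exp(0.00236/-0.0063)
f = exp(-0.3750) = 0.6873

0.687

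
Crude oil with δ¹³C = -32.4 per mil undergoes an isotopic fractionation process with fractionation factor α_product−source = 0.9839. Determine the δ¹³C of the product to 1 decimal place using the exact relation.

-48.0 per mil

δ_product = (δ_source + 1000)·α − 1000
δ_product = (-32.4 + 1000) × 0.9839 − 1000
δ_product = 952.022 − 1000 = -47.98 per mil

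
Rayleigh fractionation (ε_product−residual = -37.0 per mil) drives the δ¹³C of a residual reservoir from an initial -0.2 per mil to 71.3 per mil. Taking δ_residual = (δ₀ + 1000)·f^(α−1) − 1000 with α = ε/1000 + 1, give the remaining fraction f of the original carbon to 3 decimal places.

α − 1 = ε/1000 = -0.0370
(δ_res + 1000)/(δ₀ + 1000) = (71.3 + 1000)/(-0.2 + 1000) = 1071.3/999.8 = 1.071514
f = 1.071514^(1/-0.0370) = exp(ln(1.071514)/-0.0370) = exp(0.06907/-0.0370)
f = exp(-1.8668) = 0.1546

0.155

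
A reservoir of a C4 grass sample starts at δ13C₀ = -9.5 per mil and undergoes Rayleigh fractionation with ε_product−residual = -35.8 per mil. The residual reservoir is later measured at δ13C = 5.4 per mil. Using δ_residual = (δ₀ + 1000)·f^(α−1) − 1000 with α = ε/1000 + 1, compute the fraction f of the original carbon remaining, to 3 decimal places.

0.659

α − 1 = ε/1000 = -0.0358
(δ_res + 1000)/(δ₀ + 1000) = (5.4 + 1000)/(-9.5 + 1000) = 1005.4/990.5 = 1.015043
f = 1.015043^(1/-0.0358) = exp(ln(1.015043)/-0.0358) = exp(0.01493/-0.0358)
f = exp(-0.4171) = 0.6590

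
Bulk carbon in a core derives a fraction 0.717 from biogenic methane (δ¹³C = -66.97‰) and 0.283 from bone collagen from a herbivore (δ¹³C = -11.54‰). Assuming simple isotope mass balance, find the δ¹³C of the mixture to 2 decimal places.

-51.28‰

δ_mix = f_A·δ_A + f_B·δ_B
δ_mix = 0.717 × (-66.97) + 0.283 × (-11.54)
δ_mix = -48.017 + -3.266 = -51.283‰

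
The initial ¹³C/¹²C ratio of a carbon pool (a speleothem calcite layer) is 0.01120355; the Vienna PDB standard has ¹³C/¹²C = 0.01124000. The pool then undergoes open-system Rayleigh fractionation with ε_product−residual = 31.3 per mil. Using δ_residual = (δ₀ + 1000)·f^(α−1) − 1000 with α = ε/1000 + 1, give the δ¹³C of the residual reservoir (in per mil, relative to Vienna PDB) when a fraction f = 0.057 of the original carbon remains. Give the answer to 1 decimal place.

-88.7 per mil

δ₀ = (0.01120355/0.01124000 − 1)×1000 = (0.996757 − 1)×1000 = -3.243 per mil
α − 1 = ε/1000 = 0.0313
f^(α−1) = 0.057^(0.0313) = 0.914237
δ_res = (-3.243 + 1000) × 0.914237 − 1000 = 911.272 − 1000 = -88.73 per mil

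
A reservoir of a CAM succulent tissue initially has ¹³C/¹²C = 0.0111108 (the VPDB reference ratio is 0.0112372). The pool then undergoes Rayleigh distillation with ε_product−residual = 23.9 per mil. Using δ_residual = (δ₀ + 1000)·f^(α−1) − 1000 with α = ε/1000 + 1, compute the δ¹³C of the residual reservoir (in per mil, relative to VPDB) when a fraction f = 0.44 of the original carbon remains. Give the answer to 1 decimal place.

-30.5 per mil

δ₀ = (0.0111108/0.0112372 − 1)×1000 = (0.988752 − 1)×1000 = -11.248 per mil
α − 1 = ε/1000 = 0.0239
f^(α−1) = 0.44^(0.0239) = 0.980570
δ_res = (-11.248 + 1000) × 0.980570 − 1000 = 969.540 − 1000 = -30.46 per mil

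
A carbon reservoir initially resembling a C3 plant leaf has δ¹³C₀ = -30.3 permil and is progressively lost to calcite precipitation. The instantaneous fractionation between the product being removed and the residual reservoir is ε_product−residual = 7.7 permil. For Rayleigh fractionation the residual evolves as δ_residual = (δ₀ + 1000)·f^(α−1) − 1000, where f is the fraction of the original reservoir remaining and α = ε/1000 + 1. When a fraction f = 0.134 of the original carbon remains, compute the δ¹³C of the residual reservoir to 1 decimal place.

-45.2 permil

Rayleigh residual: δ_res = (δ₀ + 1000)·f^(α−1) − 1000
α = ε/1000 + 1 = 1.00770, so α − 1 = 0.00770
f^(α−1) = 0.134^(0.00770) = 0.984643
δ_res = (-30.3 + 1000) × 0.984643 − 1000 = 954.808 − 1000 = -45.19 permil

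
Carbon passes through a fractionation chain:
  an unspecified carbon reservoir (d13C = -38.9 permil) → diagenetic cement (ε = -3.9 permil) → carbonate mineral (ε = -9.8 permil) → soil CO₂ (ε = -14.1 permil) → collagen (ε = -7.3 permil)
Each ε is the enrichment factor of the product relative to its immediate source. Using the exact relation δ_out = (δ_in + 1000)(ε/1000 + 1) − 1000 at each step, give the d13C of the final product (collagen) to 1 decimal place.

-72.2 permil

step 1: δ = (-38.90 + 1000)·(-3.9/1000 + 1) − 1000 = -42.65 permil
step 2: δ = (-42.65 + 1000)·(-9.8/1000 + 1) − 1000 = -52.03 permil
step 3: δ = (-52.03 + 1000)·(-14.1/1000 + 1) − 1000 = -65.40 permil
step 4: δ = (-65.40 + 1000)·(-7.3/1000 + 1) − 1000 = -72.22 permil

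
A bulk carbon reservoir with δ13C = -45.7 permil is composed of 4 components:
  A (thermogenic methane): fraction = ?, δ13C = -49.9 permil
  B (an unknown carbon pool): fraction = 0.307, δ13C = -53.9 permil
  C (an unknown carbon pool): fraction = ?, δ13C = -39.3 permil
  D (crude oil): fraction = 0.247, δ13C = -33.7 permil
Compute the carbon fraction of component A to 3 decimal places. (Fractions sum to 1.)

Let f_A and f_C be the unknown fractions; fractions sum to 1 so f_A + f_C = 0.446.
Mass balance: Σ fᵢ·δᵢ = δ_bulk ⇒ f_A·(-49.9) + f_C·(-39.3) = -45.7 − (-24.871) = -20.829
Substitute f_C = 0.446 − f_A:
f_A·(-49.9 − -39.3) = -20.829 − 0.446×(-39.3) = -3.301
f_A = -3.301 / -10.6 = 0.3114

0.311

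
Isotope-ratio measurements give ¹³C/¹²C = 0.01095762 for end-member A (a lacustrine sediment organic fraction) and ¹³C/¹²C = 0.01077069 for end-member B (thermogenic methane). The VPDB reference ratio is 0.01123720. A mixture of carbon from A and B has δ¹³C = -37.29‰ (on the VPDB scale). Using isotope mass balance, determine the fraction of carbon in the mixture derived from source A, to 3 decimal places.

δ_A = (0.01095762/0.01123720 − 1)×1000 = (0.975120 − 1)×1000 = -24.880‰
δ_B = (0.01077069/0.01123720 − 1)×1000 = (0.958485 − 1)×1000 = -41.515‰
f_A = (δ_mix − δ_B)/(δ_A − δ_B) = (-37.29 − (-41.515))/(-24.880 − (-41.515))
f_A = 4.225 / 16.635 = 0.2540

0.254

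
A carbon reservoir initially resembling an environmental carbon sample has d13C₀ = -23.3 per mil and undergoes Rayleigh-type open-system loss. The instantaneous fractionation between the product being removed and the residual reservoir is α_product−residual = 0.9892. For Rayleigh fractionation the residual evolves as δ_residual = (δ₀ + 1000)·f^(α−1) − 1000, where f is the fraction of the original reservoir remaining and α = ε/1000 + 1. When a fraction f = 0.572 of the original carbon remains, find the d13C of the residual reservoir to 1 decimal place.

-17.4 per mil

Rayleigh residual: δ_res = (δ₀ + 1000)·f^(α−1) − 1000
α − 1 = -0.01080
f^(α−1) = 0.572^(-0.01080) = 1.006051
δ_res = (-23.3 + 1000) × 1.006051 − 1000 = 982.610 − 1000 = -17.39 per mil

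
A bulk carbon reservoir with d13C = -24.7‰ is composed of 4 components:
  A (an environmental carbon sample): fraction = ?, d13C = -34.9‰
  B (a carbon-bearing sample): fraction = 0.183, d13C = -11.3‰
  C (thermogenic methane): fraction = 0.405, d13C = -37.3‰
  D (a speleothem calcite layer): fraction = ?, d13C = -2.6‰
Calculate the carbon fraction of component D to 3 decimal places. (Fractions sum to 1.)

0.212

Let f_D and f_A be the unknown fractions; fractions sum to 1 so f_D + f_A = 0.412.
Mass balance: Σ fᵢ·δᵢ = δ_bulk ⇒ f_D·(-2.6) + f_A·(-34.9) = -24.7 − (-17.174) = -7.526
Substitute f_A = 0.412 − f_D:
f_D·(-2.6 − -34.9) = -7.526 − 0.412×(-34.9) = 6.853
f_D = 6.853 / 32.3 = 0.2122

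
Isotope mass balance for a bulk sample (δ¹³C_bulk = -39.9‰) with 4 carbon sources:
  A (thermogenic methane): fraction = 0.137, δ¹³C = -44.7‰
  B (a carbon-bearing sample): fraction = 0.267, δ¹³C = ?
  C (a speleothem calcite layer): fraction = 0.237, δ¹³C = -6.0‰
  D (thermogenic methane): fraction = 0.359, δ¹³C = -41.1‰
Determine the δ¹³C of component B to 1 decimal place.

-65.9‰

Isotope mass balance: δ_bulk = Σ fᵢ·δᵢ.
-39.9 = 0.137×(-44.7) + 0.267×δ_B + 0.237×(-6.0) + 0.359×(-41.1)
0.267·δ_B = -39.9 − (-22.301) = -17.599
δ_B = -17.599 / 0.267 = -65.91‰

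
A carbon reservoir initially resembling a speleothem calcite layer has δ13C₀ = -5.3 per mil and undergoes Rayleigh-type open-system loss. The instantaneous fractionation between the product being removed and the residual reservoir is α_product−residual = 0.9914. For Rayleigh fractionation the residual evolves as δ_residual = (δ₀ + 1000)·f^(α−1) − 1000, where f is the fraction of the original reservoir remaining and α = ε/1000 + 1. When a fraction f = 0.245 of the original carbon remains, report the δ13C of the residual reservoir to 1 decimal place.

6.8 per mil

Rayleigh residual: δ_res = (δ₀ + 1000)·f^(α−1) − 1000
α − 1 = -0.00860
f^(α−1) = 0.245^(-0.00860) = 1.012169
δ_res = (-5.3 + 1000) × 1.012169 − 1000 = 1006.805 − 1000 = 6.80 per mil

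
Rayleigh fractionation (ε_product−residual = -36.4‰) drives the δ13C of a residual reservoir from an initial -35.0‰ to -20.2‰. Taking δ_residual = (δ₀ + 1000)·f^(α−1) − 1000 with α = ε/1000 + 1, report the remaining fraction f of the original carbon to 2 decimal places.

α − 1 = ε/1000 = -0.0364
(δ_res + 1000)/(δ₀ + 1000) = (-20.2 + 1000)/(-35.0 + 1000) = 979.8/965.0 = 1.015337
f = 1.015337^(1/-0.0364) = exp(ln(1.015337)/-0.0364) = exp(0.01522/-0.0364)
f = exp(-0.4181) = 0.6583

0.66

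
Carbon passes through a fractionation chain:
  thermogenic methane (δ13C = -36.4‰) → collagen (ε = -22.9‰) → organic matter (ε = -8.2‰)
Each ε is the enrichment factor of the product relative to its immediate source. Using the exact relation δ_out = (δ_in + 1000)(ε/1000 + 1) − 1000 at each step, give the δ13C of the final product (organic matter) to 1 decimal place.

-66.2‰

step 1: δ = (-36.40 + 1000)·(-22.9/1000 + 1) − 1000 = -58.47‰
step 2: δ = (-58.47 + 1000)·(-8.2/1000 + 1) − 1000 = -66.19‰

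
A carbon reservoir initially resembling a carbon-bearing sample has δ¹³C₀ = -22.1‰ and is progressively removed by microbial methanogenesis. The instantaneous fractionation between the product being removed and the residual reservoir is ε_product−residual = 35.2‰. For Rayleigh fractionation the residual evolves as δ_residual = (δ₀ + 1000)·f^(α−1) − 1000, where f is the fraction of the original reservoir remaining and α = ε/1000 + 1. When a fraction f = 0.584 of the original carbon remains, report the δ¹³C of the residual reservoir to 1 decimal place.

-40.4‰

Rayleigh residual: δ_res = (δ₀ + 1000)·f^(α−1) − 1000
α = ε/1000 + 1 = 1.03520, so α − 1 = 0.03520
f^(α−1) = 0.584^(0.03520) = 0.981246
δ_res = (-22.1 + 1000) × 0.981246 − 1000 = 959.560 − 1000 = -40.44‰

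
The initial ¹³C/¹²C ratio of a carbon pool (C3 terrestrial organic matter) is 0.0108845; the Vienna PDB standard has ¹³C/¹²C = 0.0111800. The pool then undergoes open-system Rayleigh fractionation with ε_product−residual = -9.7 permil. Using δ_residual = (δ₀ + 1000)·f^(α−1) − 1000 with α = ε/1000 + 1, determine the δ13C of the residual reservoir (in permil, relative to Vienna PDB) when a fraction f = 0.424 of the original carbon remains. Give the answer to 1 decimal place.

-18.3 permil

δ₀ = (0.0108845/0.0111800 − 1)×1000 = (0.973569 − 1)×1000 = -26.431 permil
α − 1 = ε/1000 = -0.0097
f^(α−1) = 0.424^(-0.0097) = 1.008358
δ_res = (-26.431 + 1000) × 1.008358 − 1000 = 981.706 − 1000 = -18.29 permil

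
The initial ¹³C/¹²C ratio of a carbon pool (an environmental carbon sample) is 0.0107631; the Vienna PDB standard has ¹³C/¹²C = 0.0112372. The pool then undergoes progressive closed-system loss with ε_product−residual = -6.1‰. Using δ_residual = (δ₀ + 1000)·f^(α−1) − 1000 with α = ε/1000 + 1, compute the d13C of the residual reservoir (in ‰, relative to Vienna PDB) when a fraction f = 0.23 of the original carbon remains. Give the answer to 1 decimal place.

δ₀ = (0.0107631/0.0112372 − 1)×1000 = (0.957810 − 1)×1000 = -42.190‰
α − 1 = ε/1000 = -0.0061
f^(α−1) = 0.23^(-0.0061) = 1.009005
δ_res = (-42.190 + 1000) × 1.009005 − 1000 = 966.435 − 1000 = -33.56‰

-33.6‰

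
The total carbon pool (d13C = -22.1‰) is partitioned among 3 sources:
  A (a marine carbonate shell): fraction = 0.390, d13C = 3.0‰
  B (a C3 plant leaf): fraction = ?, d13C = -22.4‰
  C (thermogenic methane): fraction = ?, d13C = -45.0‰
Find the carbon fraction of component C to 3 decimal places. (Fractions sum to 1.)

0.425

Let f_C and f_B be the unknown fractions; fractions sum to 1 so f_C + f_B = 0.610.
Mass balance: Σ fᵢ·δᵢ = δ_bulk ⇒ f_C·(-45.0) + f_B·(-22.4) = -22.1 − (1.170) = -23.270
Substitute f_B = 0.610 − f_C:
f_C·(-45.0 − -22.4) = -23.270 − 0.610×(-22.4) = -9.606
f_C = -9.606 / -22.6 = 0.4250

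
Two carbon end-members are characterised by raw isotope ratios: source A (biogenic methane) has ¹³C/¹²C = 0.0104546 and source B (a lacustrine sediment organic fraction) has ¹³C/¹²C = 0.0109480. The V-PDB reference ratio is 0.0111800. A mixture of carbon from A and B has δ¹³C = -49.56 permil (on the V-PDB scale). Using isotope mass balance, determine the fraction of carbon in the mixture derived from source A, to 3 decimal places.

δ_A = (0.0104546/0.0111800 − 1)×1000 = (0.935116 − 1)×1000 = -64.884 permil
δ_B = (0.0109480/0.0111800 − 1)×1000 = (0.979249 − 1)×1000 = -20.751 permil
f_A = (δ_mix − δ_B)/(δ_A − δ_B) = (-49.56 − (-20.751))/(-64.884 − (-20.751))
f_A = -28.809 / -44.132 = 0.6528

0.653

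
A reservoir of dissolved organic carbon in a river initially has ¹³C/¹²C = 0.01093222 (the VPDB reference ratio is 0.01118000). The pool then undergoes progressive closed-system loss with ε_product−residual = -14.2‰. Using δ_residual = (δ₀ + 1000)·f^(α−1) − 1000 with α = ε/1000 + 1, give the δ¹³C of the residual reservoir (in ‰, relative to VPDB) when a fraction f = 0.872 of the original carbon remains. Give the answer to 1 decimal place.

-20.3‰

δ₀ = (0.01093222/0.01118000 − 1)×1000 = (0.977837 − 1)×1000 = -22.163‰
α − 1 = ε/1000 = -0.0142
f^(α−1) = 0.872^(-0.0142) = 1.001947
δ_res = (-22.163 + 1000) × 1.001947 − 1000 = 979.741 − 1000 = -20.26‰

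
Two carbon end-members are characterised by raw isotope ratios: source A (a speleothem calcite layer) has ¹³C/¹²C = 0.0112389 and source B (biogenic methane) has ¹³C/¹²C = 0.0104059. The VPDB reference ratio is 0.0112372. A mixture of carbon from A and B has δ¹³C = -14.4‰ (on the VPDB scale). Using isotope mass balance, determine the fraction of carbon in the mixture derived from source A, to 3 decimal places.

δ_A = (0.0112389/0.0112372 − 1)×1000 = (1.000151 − 1)×1000 = 0.151‰
δ_B = (0.0104059/0.0112372 − 1)×1000 = (0.926022 − 1)×1000 = -73.978‰
f_A = (δ_mix − δ_B)/(δ_A − δ_B) = (-14.4 − (-73.978))/(0.151 − (-73.978))
f_A = 59.578 / 74.129 = 0.8037

0.804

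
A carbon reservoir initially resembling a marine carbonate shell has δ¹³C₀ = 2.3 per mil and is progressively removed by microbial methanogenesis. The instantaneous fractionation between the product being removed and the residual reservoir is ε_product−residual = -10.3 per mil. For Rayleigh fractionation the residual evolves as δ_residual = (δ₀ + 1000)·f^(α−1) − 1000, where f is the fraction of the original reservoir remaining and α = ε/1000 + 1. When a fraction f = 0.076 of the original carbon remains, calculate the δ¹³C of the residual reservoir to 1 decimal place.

29.3 per mil

Rayleigh residual: δ_res = (δ₀ + 1000)·f^(α−1) − 1000
α = ε/1000 + 1 = 0.98970, so α − 1 = -0.01030
f^(α−1) = 0.076^(-0.01030) = 1.026899
δ_res = (2.3 + 1000) × 1.026899 − 1000 = 1029.261 − 1000 = 29.26 per mil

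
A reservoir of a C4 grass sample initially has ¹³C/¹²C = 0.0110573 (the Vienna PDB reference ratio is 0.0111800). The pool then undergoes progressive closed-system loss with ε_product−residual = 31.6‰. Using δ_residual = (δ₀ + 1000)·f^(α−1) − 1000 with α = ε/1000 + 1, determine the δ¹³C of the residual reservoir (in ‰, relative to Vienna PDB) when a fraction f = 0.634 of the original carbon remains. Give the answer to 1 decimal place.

δ₀ = (0.0110573/0.0111800 − 1)×1000 = (0.989025 − 1)×1000 = -10.975‰
α − 1 = ε/1000 = 0.0316
f^(α−1) = 0.634^(0.0316) = 0.985703
δ_res = (-10.975 + 1000) × 0.985703 − 1000 = 974.885 − 1000 = -25.12‰

-25.1‰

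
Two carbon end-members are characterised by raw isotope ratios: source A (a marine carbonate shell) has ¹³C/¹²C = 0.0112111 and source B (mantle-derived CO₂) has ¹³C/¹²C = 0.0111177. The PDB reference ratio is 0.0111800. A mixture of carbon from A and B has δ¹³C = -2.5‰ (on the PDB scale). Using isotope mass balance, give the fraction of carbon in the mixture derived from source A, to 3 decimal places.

δ_A = (0.0112111/0.0111800 − 1)×1000 = (1.002782 − 1)×1000 = 2.782‰
δ_B = (0.0111177/0.0111800 − 1)×1000 = (0.994428 − 1)×1000 = -5.572‰
f_A = (δ_mix − δ_B)/(δ_A − δ_B) = (-2.5 − (-5.572))/(2.782 − (-5.572))
f_A = 3.072 / 8.354 = 0.3678

0.368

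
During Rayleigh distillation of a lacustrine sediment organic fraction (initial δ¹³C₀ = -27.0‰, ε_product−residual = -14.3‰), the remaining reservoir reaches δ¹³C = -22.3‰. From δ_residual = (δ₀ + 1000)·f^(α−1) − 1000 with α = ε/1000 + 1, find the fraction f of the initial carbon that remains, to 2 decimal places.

0.71

α − 1 = ε/1000 = -0.0143
(δ_res + 1000)/(δ₀ + 1000) = (-22.3 + 1000)/(-27.0 + 1000) = 977.7/973.0 = 1.004830
f = 1.004830^(1/-0.0143) = exp(ln(1.004830)/-0.0143) = exp(0.00482/-0.0143)
f = exp(-0.3370) = 0.7139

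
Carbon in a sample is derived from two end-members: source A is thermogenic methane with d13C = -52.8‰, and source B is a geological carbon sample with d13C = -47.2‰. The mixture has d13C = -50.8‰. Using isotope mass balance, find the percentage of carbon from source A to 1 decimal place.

64.3%

δ_mix = f_A·δ_A + (1 − f_A)·δ_B  ⇒  f_A = (δ_mix − δ_B)/(δ_A − δ_B)
f_A = (-50.8 − (-47.2)) / (-52.8 − (-47.2))
f_A = -3.6 / -5.6 = 0.6429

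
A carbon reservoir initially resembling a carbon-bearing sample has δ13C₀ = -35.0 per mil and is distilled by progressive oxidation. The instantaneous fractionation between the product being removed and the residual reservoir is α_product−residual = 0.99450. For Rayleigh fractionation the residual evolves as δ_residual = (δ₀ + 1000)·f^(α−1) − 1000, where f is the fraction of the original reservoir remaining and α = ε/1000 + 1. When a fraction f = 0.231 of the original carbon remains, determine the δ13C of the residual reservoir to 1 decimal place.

-27.2 per mil

Rayleigh residual: δ_res = (δ₀ + 1000)·f^(α−1) − 1000
α − 1 = -0.00550
f^(α−1) = 0.231^(-0.00550) = 1.008092
δ_res = (-35.0 + 1000) × 1.008092 − 1000 = 972.809 − 1000 = -27.19 per mil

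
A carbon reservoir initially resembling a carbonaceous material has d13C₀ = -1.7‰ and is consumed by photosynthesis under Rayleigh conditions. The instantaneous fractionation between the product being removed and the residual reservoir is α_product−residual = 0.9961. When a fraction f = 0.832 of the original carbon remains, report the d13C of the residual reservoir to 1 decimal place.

Rayleigh residual: δ_res = (δ₀ + 1000)·f^(α−1) − 1000
α − 1 = -0.00390
f^(α−1) = 0.832^(-0.00390) = 1.000718
δ_res = (-1.7 + 1000) × 1.000718 − 1000 = 999.016 − 1000 = -0.98‰

-1.0‰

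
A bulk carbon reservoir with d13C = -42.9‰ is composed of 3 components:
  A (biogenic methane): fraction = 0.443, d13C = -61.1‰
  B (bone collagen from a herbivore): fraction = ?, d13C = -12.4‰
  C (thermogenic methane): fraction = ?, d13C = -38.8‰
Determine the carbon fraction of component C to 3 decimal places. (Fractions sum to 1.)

0.338

Let f_C and f_B be the unknown fractions; fractions sum to 1 so f_C + f_B = 0.557.
Mass balance: Σ fᵢ·δᵢ = δ_bulk ⇒ f_C·(-38.8) + f_B·(-12.4) = -42.9 − (-27.067) = -15.833
Substitute f_B = 0.557 − f_C:
f_C·(-38.8 − -12.4) = -15.833 − 0.557×(-12.4) = -8.926
f_C = -8.926 / -26.4 = 0.3381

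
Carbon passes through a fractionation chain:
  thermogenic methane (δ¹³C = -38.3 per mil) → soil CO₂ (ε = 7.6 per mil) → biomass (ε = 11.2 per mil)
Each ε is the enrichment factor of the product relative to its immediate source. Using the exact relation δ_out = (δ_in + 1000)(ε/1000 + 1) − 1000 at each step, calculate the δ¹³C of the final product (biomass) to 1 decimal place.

-20.1 per mil

step 1: δ = (-38.30 + 1000)·(7.6/1000 + 1) − 1000 = -30.99 per mil
step 2: δ = (-30.99 + 1000)·(11.2/1000 + 1) − 1000 = -20.14 per mil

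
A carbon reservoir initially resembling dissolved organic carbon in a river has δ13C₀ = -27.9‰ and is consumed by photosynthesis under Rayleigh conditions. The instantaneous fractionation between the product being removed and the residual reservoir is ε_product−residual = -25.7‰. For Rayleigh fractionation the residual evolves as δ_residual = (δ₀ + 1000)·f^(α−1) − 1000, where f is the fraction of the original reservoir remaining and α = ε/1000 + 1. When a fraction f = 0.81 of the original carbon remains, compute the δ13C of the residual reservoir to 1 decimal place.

-22.6‰

Rayleigh residual: δ_res = (δ₀ + 1000)·f^(α−1) − 1000
α = ε/1000 + 1 = 0.97430, so α − 1 = -0.02570
f^(α−1) = 0.81^(-0.02570) = 1.005430
δ_res = (-27.9 + 1000) × 1.005430 − 1000 = 977.379 − 1000 = -22.62‰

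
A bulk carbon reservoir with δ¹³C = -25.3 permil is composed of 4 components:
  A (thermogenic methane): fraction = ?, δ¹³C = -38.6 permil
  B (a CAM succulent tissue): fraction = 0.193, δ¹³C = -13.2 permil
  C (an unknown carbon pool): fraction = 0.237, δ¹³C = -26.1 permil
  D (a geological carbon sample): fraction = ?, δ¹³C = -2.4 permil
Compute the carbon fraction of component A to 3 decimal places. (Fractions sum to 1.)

Let f_A and f_D be the unknown fractions; fractions sum to 1 so f_A + f_D = 0.570.
Mass balance: Σ fᵢ·δᵢ = δ_bulk ⇒ f_A·(-38.6) + f_D·(-2.4) = -25.3 − (-8.733) = -16.567
Substitute f_D = 0.570 − f_A:
f_A·(-38.6 − -2.4) = -16.567 − 0.570×(-2.4) = -15.199
f_A = -15.199 / -36.2 = 0.4199

0.420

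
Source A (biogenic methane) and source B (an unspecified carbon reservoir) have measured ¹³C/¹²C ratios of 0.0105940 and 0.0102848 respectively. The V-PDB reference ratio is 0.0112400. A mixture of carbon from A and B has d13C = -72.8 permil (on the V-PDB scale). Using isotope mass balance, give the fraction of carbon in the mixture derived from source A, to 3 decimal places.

δ_A = (0.0105940/0.0112400 − 1)×1000 = (0.942527 − 1)×1000 = -57.473 permil
δ_B = (0.0102848/0.0112400 − 1)×1000 = (0.915018 − 1)×1000 = -84.982 permil
f_A = (δ_mix − δ_B)/(δ_A − δ_B) = (-72.8 − (-84.982))/(-57.473 − (-84.982))
f_A = 12.182 / 27.509 = 0.4428

0.443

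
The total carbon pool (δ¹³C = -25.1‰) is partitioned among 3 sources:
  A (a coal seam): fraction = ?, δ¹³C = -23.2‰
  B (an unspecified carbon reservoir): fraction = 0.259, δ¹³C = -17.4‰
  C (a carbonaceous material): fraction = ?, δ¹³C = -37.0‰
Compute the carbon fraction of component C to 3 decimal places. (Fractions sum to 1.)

Let f_C and f_A be the unknown fractions; fractions sum to 1 so f_C + f_A = 0.741.
Mass balance: Σ fᵢ·δᵢ = δ_bulk ⇒ f_C·(-37.0) + f_A·(-23.2) = -25.1 − (-4.507) = -20.593
Substitute f_A = 0.741 − f_C:
f_C·(-37.0 − -23.2) = -20.593 − 0.741×(-23.2) = -3.402
f_C = -3.402 / -13.8 = 0.2465

0.247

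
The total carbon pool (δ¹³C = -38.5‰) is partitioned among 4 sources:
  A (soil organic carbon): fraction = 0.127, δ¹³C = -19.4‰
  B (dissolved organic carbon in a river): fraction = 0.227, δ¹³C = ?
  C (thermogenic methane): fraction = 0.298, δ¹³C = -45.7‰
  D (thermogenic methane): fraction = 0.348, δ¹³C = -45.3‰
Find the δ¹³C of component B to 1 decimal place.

-29.3‰

Isotope mass balance: δ_bulk = Σ fᵢ·δᵢ.
-38.5 = 0.127×(-19.4) + 0.227×δ_B + 0.298×(-45.7) + 0.348×(-45.3)
0.227·δ_B = -38.5 − (-31.847) = -6.653
δ_B = -6.653 / 0.227 = -29.31‰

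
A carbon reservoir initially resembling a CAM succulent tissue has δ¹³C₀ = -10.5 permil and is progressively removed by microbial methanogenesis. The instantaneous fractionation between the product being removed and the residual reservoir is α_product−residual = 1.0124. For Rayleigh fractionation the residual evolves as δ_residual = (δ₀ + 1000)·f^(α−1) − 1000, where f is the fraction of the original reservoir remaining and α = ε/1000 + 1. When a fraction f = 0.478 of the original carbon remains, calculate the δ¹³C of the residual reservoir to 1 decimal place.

Rayleigh residual: δ_res = (δ₀ + 1000)·f^(α−1) − 1000
α − 1 = 0.01240
f^(α−1) = 0.478^(0.01240) = 0.990889
δ_res = (-10.5 + 1000) × 0.990889 − 1000 = 980.484 − 1000 = -19.52 permil

-19.5 permil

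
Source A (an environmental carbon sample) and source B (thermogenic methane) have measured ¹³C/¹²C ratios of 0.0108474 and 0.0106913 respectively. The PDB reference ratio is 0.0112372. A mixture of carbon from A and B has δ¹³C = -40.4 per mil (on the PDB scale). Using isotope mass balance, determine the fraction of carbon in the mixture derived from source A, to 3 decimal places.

δ_A = (0.0108474/0.0112372 − 1)×1000 = (0.965312 − 1)×1000 = -34.688 per mil
δ_B = (0.0106913/0.0112372 − 1)×1000 = (0.951420 − 1)×1000 = -48.580 per mil
f_A = (δ_mix − δ_B)/(δ_A − δ_B) = (-40.4 − (-48.580))/(-34.688 − (-48.580))
f_A = 8.180 / 13.891 = 0.5888

0.589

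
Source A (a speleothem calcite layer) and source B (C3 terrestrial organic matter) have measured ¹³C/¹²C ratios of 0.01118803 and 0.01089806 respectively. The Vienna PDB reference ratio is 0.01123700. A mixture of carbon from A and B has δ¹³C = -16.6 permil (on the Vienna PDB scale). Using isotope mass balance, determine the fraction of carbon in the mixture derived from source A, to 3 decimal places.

0.526

δ_A = (0.01118803/0.01123700 − 1)×1000 = (0.995642 − 1)×1000 = -4.358 permil
δ_B = (0.01089806/0.01123700 − 1)×1000 = (0.969837 − 1)×1000 = -30.163 permil
f_A = (δ_mix − δ_B)/(δ_A − δ_B) = (-16.6 − (-30.163))/(-4.358 − (-30.163))
f_A = 13.563 / 25.805 = 0.5256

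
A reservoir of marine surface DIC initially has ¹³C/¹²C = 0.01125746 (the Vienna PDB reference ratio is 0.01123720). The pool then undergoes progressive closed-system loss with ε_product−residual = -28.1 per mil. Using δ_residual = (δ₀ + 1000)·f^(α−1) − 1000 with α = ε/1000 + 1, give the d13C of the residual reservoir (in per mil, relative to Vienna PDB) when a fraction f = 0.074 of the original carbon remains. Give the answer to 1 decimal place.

77.8 per mil

δ₀ = (0.01125746/0.01123720 − 1)×1000 = (1.001803 − 1)×1000 = 1.803 per mil
α − 1 = ε/1000 = -0.0281
f^(α−1) = 0.074^(-0.0281) = 1.075907
δ_res = (1.803 + 1000) × 1.075907 − 1000 = 1077.846 − 1000 = 77.85 per mil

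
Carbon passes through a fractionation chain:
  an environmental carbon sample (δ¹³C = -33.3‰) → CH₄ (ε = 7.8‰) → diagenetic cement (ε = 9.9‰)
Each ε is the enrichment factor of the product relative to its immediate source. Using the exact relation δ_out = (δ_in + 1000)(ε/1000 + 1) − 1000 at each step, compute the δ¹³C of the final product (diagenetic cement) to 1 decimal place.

step 1: δ = (-33.30 + 1000)·(7.8/1000 + 1) − 1000 = -25.76‰
step 2: δ = (-25.76 + 1000)·(9.9/1000 + 1) − 1000 = -16.11‰

-16.1‰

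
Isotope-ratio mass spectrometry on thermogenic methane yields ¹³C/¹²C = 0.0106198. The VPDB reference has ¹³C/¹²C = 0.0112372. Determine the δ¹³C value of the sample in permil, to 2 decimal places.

δ¹³C = (R_sample / R_standard − 1) × 1000
R_sample / R_standard = 0.0106198 / 0.0112372 = 0.945057
δ¹³C = (0.945057 − 1) × 1000 = -54.943 permil

-54.94 permil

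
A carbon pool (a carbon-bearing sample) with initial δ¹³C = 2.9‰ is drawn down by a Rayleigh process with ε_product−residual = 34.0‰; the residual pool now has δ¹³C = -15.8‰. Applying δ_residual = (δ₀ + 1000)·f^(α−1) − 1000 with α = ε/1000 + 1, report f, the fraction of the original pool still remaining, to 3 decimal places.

α − 1 = ε/1000 = 0.0340
(δ_res + 1000)/(δ₀ + 1000) = (-15.8 + 1000)/(2.9 + 1000) = 984.2/1002.9 = 0.981354
f = 0.981354^(1/0.0340) = exp(ln(0.981354)/0.0340) = exp(-0.01882/0.0340)
f = exp(-0.5536) = 0.5749

0.575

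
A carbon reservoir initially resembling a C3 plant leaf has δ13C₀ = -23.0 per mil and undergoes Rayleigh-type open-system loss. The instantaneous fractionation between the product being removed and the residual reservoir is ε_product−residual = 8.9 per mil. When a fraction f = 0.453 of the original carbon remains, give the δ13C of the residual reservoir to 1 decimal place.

Rayleigh residual: δ_res = (δ₀ + 1000)·f^(α−1) − 1000
α = ε/1000 + 1 = 1.00890, so α − 1 = 0.00890
f^(α−1) = 0.453^(0.00890) = 0.992977
δ_res = (-23.0 + 1000) × 0.992977 − 1000 = 970.139 − 1000 = -29.86 per mil

-29.9 per mil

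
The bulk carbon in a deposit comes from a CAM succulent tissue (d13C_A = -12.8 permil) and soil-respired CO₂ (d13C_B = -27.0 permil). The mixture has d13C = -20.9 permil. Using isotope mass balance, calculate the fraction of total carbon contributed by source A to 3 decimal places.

0.430

δ_mix = f_A·δ_A + (1 − f_A)·δ_B  ⇒  f_A = (δ_mix − δ_B)/(δ_A − δ_B)
f_A = (-20.9 − (-27.0)) / (-12.8 − (-27.0))
f_A = 6.1 / 14.2 = 0.4296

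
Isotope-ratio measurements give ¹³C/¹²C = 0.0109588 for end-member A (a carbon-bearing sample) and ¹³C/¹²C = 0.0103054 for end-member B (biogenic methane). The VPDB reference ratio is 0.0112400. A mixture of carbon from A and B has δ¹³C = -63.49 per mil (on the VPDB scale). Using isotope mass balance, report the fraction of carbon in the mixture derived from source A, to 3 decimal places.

δ_A = (0.0109588/0.0112400 − 1)×1000 = (0.974982 − 1)×1000 = -25.018 per mil
δ_B = (0.0103054/0.0112400 − 1)×1000 = (0.916851 − 1)×1000 = -83.149 per mil
f_A = (δ_mix − δ_B)/(δ_A − δ_B) = (-63.49 − (-83.149))/(-25.018 − (-83.149))
f_A = 19.659 / 58.132 = 0.3382

0.338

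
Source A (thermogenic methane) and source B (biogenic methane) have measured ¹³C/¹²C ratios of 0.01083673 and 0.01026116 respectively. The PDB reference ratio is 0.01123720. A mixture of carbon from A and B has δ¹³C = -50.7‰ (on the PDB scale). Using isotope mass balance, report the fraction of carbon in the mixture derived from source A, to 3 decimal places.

δ_A = (0.01083673/0.01123720 − 1)×1000 = (0.964362 − 1)×1000 = -35.638‰
δ_B = (0.01026116/0.01123720 − 1)×1000 = (0.913142 − 1)×1000 = -86.858‰
f_A = (δ_mix − δ_B)/(δ_A − δ_B) = (-50.7 − (-86.858))/(-35.638 − (-86.858))
f_A = 36.158 / 51.220 = 0.7059

0.706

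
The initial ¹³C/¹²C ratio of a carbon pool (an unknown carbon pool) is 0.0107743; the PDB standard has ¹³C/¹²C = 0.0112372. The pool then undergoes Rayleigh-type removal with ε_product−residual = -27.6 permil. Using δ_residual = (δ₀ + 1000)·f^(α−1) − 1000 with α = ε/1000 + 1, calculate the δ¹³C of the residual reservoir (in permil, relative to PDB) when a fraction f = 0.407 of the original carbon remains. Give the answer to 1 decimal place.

δ₀ = (0.0107743/0.0112372 − 1)×1000 = (0.958806 − 1)×1000 = -41.194 permil
α − 1 = ε/1000 = -0.0276
f^(α−1) = 0.407^(-0.0276) = 1.025121
δ_res = (-41.194 + 1000) × 1.025121 − 1000 = 982.893 − 1000 = -17.11 permil

-17.1 permil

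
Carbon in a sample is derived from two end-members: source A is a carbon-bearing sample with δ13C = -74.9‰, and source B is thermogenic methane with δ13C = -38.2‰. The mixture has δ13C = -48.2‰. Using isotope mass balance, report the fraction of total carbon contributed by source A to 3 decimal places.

δ_mix = f_A·δ_A + (1 − f_A)·δ_B  ⇒  f_A = (δ_mix − δ_B)/(δ_A − δ_B)
f_A = (-48.2 − (-38.2)) / (-74.9 − (-38.2))
f_A = -10.0 / -36.7 = 0.2725

0.272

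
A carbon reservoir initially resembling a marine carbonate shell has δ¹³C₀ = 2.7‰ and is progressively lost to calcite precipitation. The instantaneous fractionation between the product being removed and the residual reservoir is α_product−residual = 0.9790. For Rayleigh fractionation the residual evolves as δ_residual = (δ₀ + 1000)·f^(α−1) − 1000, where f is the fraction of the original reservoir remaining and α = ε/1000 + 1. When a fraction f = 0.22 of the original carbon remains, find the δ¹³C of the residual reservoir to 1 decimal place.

35.1‰

Rayleigh residual: δ_res = (δ₀ + 1000)·f^(α−1) − 1000
α − 1 = -0.02100
f^(α−1) = 0.22^(-0.02100) = 1.032308
δ_res = (2.7 + 1000) × 1.032308 − 1000 = 1035.095 − 1000 = 35.09‰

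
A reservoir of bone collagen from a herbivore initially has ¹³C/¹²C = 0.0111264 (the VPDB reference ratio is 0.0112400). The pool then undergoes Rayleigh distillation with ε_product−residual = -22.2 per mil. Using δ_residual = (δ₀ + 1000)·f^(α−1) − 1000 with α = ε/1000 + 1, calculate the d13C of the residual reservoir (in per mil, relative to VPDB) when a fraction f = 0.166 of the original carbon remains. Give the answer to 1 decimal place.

30.2 per mil

δ₀ = (0.0111264/0.0112400 − 1)×1000 = (0.989893 − 1)×1000 = -10.107 per mil
α − 1 = ε/1000 = -0.0222
f^(α−1) = 0.166^(-0.0222) = 1.040671
δ_res = (-10.107 + 1000) × 1.040671 − 1000 = 1030.154 − 1000 = 30.15 per mil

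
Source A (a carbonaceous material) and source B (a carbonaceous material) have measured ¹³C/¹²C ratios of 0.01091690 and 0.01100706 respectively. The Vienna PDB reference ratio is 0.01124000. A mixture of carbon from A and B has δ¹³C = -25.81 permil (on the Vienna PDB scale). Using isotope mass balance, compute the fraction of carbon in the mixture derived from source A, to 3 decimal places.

δ_A = (0.01091690/0.01124000 − 1)×1000 = (0.971254 − 1)×1000 = -28.746 permil
δ_B = (0.01100706/0.01124000 − 1)×1000 = (0.979276 − 1)×1000 = -20.724 permil
f_A = (δ_mix − δ_B)/(δ_A − δ_B) = (-25.81 − (-20.724))/(-28.746 − (-20.724))
f_A = -5.086 / -8.021 = 0.6340

0.634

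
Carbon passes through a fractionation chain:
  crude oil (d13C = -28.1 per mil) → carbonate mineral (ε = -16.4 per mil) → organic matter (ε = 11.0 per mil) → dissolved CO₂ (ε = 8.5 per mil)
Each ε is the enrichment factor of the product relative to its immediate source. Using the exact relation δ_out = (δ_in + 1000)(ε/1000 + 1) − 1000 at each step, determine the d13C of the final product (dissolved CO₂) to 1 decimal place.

step 1: δ = (-28.10 + 1000)·(-16.4/1000 + 1) − 1000 = -44.04 per mil
step 2: δ = (-44.04 + 1000)·(11.0/1000 + 1) − 1000 = -33.52 per mil
step 3: δ = (-33.52 + 1000)·(8.5/1000 + 1) − 1000 = -25.31 per mil

-25.3 per mil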